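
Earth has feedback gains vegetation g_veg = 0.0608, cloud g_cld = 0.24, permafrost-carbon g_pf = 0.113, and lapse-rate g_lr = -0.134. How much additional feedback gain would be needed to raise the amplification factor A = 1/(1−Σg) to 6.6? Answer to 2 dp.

Current total gain = 0.2798.
Target gain for A = 6.6: g* = 1 − 1/6.6 = 0.8485.
Additional gain needed = 0.8485 − 0.2798 = 0.57.

0.57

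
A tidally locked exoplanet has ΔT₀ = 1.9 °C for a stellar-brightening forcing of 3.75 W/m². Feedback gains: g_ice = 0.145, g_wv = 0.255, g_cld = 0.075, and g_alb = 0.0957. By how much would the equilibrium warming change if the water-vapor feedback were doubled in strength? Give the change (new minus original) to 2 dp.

Original: g = 0.5707, ΔT = 1.9/(1−0.5707) = 4.4258 °C.
With doubled water-vapor: g' = 0.8257, ΔT' = 1.9/(1−0.8257) = 10.9007 °C.
Change = 10.9007 − 4.4258 = 6.47 °C.

6.47 °C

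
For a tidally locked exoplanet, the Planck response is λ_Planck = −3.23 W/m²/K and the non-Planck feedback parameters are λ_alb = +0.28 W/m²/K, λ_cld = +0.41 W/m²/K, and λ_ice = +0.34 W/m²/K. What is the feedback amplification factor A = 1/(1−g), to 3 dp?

Convert to gains: g_alb = 0.28/3.23 = 0.08669; g_cld = 0.41/3.23 = 0.1269; g_ice = 0.34/3.23 = 0.1053.
Total gain g = 0.31889.
A = 1/(1 − 0.31889) = 1.468.

1.468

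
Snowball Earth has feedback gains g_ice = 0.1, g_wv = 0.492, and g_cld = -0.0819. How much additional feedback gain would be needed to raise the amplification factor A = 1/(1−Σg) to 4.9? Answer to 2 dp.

0.29

Current total gain = 0.5101.
Target gain for A = 4.9: g* = 1 − 1/4.9 = 0.7959.
Additional gain needed = 0.7959 − 0.5101 = 0.29.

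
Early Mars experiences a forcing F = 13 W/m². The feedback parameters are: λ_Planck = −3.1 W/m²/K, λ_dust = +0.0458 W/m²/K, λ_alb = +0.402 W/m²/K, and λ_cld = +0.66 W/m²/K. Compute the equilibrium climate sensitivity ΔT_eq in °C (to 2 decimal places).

6.53 °C

Net feedback parameter λ = (−3.1) + (+0.0458) + (+0.402) + (+0.66) = -1.9922 W/m²/K.
ΔT = −F/λ = −13/(-1.9922) = 6.53 °C.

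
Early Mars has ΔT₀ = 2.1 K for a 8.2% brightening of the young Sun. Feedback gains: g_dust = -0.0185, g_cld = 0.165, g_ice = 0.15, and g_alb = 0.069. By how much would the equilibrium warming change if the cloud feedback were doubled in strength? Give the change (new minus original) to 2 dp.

1.16 K

Original: g = 0.3655, ΔT = 2.1/(1−0.3655) = 3.3097 K.
With doubled cloud: g' = 0.5305, ΔT' = 2.1/(1−0.5305) = 4.4728 K.
Change = 4.4728 − 3.3097 = 1.16 K.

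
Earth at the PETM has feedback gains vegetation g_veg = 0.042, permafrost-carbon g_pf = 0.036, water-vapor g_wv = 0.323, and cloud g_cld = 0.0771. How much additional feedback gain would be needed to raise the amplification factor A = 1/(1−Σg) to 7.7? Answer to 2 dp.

0.39

Current total gain = 0.4781.
Target gain for A = 7.7: g* = 1 − 1/7.7 = 0.8701.
Additional gain needed = 0.8701 − 0.4781 = 0.39.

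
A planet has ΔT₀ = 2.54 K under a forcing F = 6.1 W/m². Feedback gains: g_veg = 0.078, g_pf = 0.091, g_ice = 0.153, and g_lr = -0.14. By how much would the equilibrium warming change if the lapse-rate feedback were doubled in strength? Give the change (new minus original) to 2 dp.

Original: g = 0.182, ΔT = 2.54/(1−0.182) = 3.1051 K.
With doubled lapse-rate: g' = 0.042, ΔT' = 2.54/(1−0.042) = 2.6514 K.
Change = 2.6514 − 3.1051 = -0.45 K.

-0.45 K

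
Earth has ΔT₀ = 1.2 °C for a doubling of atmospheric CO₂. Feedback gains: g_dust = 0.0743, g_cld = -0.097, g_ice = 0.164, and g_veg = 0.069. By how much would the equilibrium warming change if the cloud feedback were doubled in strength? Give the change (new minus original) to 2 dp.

Original: g = 0.2103, ΔT = 1.2/(1−0.2103) = 1.5196 °C.
With doubled cloud: g' = 0.1133, ΔT' = 1.2/(1−0.1133) = 1.3533 °C.
Change = 1.3533 − 1.5196 = -0.17 °C.

-0.17 °C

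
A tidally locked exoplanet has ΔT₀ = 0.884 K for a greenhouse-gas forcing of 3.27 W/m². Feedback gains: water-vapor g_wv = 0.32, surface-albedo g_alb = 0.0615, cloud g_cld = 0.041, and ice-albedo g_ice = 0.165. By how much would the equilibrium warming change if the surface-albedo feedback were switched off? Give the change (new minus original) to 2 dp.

Original: g = 0.5875, ΔT = 0.884/(1−0.5875) = 2.1430 K.
Without surface-albedo: g' = 0.526, ΔT' = 0.884/(1−0.526) = 1.8650 K.
Change = 1.8650 − 2.1430 = -0.28 K.

-0.28 K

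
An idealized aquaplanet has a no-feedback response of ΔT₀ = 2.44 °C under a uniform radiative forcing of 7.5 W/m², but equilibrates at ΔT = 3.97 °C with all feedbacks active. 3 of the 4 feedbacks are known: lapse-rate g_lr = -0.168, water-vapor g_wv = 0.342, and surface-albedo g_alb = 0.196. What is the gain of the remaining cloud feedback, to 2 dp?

Amplification A = ΔT/ΔT₀ = 3.97/2.44 = 1.627.
Total gain g = 1 − 1/A = 1 − 1/1.627 = 0.3854.
Known gains sum to -0.168 + 0.342 + 0.196 = 0.37.
g_cld = 0.3854 − 0.37 = 0.02.

0.02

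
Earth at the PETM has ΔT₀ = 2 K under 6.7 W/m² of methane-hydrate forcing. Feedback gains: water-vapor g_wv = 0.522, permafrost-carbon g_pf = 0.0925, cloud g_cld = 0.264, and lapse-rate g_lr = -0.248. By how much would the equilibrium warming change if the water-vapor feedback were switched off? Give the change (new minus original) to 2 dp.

-3.17 K

Original: g = 0.6305, ΔT = 2/(1−0.6305) = 5.4127 K.
Without water-vapor: g' = 0.1085, ΔT' = 2/(1−0.1085) = 2.2434 K.
Change = 2.2434 − 5.4127 = -3.17 K.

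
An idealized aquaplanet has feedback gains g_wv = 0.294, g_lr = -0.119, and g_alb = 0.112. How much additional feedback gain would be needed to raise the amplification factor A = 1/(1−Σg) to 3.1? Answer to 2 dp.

Current total gain = 0.287.
Target gain for A = 3.1: g* = 1 − 1/3.1 = 0.6774.
Additional gain needed = 0.6774 − 0.287 = 0.39.

0.39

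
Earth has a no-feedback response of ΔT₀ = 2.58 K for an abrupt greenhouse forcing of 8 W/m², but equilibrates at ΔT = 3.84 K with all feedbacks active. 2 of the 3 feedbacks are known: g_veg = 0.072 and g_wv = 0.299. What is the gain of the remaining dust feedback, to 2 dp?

Amplification A = ΔT/ΔT₀ = 3.84/2.58 = 1.488.
Total gain g = 1 − 1/A = 1 − 1/1.488 = 0.328.
Known gains sum to 0.072 + 0.299 = 0.371.
g_dust = 0.328 − 0.371 = -0.04.

-0.04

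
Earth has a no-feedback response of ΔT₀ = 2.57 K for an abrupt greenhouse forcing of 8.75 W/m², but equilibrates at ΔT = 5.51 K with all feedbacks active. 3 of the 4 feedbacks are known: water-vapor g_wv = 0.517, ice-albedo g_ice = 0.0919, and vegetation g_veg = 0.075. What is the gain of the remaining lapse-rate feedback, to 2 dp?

Amplification A = ΔT/ΔT₀ = 5.51/2.57 = 2.144.
Total gain g = 1 − 1/A = 1 − 1/2.144 = 0.5336.
Known gains sum to 0.517 + 0.0919 + 0.075 = 0.6839.
g_lr = 0.5336 − 0.6839 = -0.15.

-0.15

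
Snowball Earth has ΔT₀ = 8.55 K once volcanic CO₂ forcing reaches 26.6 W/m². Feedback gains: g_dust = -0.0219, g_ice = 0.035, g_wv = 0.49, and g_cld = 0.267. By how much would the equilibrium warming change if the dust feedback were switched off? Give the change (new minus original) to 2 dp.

3.92 K

Original: g = 0.7701, ΔT = 8.55/(1−0.7701) = 37.1901 K.
Without dust: g' = 0.792, ΔT' = 8.55/(1−0.792) = 41.1058 K.
Change = 41.1058 − 37.1901 = 3.92 K.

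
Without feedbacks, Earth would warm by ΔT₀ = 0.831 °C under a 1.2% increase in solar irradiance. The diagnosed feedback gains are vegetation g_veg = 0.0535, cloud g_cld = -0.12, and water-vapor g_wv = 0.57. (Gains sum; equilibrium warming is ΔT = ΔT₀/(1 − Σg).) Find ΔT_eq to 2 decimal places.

Total gain g = 0.0535 − 0.12 + 0.57 = 0.5035.
Amplification A = 1/(1 − 0.5035) = 2.014.
ΔT = 0.831 × 2.014 = 1.67 °C.

1.67 °C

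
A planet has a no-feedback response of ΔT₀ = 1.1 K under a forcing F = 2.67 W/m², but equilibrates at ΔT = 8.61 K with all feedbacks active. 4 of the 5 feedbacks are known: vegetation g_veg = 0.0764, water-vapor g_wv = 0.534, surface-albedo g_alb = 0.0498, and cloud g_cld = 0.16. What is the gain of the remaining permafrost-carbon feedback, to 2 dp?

0.05

Amplification A = ΔT/ΔT₀ = 8.61/1.1 = 7.827.
Total gain g = 1 − 1/A = 1 − 1/7.827 = 0.8722.
Known gains sum to 0.0764 + 0.534 + 0.0498 + 0.16 = 0.8202.
g_pf = 0.8722 − 0.8202 = 0.05.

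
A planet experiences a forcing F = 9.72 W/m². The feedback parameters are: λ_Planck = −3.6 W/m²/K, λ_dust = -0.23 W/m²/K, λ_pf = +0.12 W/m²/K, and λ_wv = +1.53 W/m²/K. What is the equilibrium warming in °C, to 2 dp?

Net feedback parameter λ = (−3.6) + (-0.23) + (+0.12) + (+1.53) = -2.18 W/m²/K.
ΔT = −F/λ = −9.72/(-2.18) = 4.46 °C.

4.46 °C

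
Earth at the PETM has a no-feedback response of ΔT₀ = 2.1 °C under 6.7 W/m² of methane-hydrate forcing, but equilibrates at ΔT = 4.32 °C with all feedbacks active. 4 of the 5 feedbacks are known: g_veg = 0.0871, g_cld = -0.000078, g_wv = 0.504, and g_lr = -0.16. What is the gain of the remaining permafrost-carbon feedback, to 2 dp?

0.08

Amplification A = ΔT/ΔT₀ = 4.32/2.1 = 2.057.
Total gain g = 1 − 1/A = 1 − 1/2.057 = 0.5139.
Known gains sum to 0.0871 − 0.000078 + 0.504 − 0.16 = 0.431022.
g_pf = 0.5139 − 0.431022 = 0.08.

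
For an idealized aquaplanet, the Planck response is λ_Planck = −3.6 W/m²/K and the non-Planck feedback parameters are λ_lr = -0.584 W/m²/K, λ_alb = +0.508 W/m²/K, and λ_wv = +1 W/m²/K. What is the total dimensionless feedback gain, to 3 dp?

Convert to gains: g_lr = -0.584/3.6 = -0.1622; g_alb = 0.508/3.6 = 0.1411; g_wv = 1/3.6 = 0.2778.
Total gain g = 0.2567.

0.257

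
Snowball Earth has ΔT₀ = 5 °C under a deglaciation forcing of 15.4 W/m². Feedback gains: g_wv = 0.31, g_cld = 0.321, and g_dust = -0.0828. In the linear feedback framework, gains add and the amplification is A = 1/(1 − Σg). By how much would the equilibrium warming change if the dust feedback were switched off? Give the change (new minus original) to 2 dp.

Original: g = 0.5482, ΔT = 5/(1−0.5482) = 11.0668 °C.
Without dust: g' = 0.631, ΔT' = 5/(1−0.631) = 13.5501 °C.
Change = 13.5501 − 11.0668 = 2.48 °C.

2.48 °C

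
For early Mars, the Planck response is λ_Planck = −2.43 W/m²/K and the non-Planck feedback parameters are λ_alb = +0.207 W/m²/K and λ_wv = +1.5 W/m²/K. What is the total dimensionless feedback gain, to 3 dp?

0.702

Convert to gains: g_alb = 0.207/2.43 = 0.08519; g_wv = 1.5/2.43 = 0.6173.
Total gain g = 0.70249.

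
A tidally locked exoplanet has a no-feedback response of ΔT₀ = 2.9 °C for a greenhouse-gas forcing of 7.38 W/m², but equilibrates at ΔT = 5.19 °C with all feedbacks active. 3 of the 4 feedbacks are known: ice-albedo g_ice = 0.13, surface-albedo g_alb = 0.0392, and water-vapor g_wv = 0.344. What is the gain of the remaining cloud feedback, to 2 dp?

-0.07

Amplification A = ΔT/ΔT₀ = 5.19/2.9 = 1.79.
Total gain g = 1 − 1/A = 1 − 1/1.79 = 0.4413.
Known gains sum to 0.13 + 0.0392 + 0.344 = 0.5132.
g_cld = 0.4413 − 0.5132 = -0.07.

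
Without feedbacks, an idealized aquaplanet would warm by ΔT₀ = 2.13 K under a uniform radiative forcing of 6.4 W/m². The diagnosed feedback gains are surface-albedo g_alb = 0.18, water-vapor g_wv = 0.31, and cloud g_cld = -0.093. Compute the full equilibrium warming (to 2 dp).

Total gain g = 0.18 + 0.31 − 0.093 = 0.397.
Amplification A = 1/(1 − 0.397) = 1.658.
ΔT = 2.13 × 1.658 = 3.53 K.

3.53 K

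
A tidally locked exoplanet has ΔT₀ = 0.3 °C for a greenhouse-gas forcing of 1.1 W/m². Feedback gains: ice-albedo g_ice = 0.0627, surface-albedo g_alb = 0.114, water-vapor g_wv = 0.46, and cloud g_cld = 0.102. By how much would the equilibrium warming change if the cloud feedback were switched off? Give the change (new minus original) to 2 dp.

-0.32 °C

Original: g = 0.7387, ΔT = 0.3/(1−0.7387) = 1.1481 °C.
Without cloud: g' = 0.6367, ΔT' = 0.3/(1−0.6367) = 0.8258 °C.
Change = 0.8258 − 1.1481 = -0.32 °C.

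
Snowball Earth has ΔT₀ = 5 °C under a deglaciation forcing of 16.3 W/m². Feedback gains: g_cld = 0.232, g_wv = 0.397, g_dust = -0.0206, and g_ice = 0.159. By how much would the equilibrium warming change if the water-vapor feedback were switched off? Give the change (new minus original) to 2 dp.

Original: g = 0.7674, ΔT = 5/(1−0.7674) = 21.4961 °C.
Without water-vapor: g' = 0.3704, ΔT' = 5/(1−0.3704) = 7.9416 °C.
Change = 7.9416 − 21.4961 = -13.55 °C.

-13.55 °C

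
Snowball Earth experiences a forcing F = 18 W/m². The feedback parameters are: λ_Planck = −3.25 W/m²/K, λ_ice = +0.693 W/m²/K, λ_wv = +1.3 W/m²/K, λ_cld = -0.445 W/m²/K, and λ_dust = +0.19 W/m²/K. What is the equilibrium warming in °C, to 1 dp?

Net feedback parameter λ = (−3.25) + (+0.693) + (+1.3) + (-0.445) + (+0.19) = -1.512 W/m²/K.
ΔT = −F/λ = −18/(-1.512) = 11.9 °C.

11.9 °C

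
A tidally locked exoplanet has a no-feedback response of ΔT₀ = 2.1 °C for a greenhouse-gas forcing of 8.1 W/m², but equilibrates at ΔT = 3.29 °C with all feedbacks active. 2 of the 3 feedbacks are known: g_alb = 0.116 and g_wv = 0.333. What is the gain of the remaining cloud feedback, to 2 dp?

Amplification A = ΔT/ΔT₀ = 3.29/2.1 = 1.567.
Total gain g = 1 − 1/A = 1 − 1/1.567 = 0.3618.
Known gains sum to 0.116 + 0.333 = 0.449.
g_cld = 0.3618 − 0.449 = -0.09.

-0.09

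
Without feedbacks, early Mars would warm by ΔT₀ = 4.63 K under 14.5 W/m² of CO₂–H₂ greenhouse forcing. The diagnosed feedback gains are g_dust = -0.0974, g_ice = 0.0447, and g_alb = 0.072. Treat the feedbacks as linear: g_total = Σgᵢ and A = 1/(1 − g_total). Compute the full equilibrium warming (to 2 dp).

Total gain g = -0.0974 + 0.0447 + 0.072 = 0.0193.
Amplification A = 1/(1 − 0.0193) = 1.02.
ΔT = 4.63 × 1.02 = 4.72 K.

4.72 K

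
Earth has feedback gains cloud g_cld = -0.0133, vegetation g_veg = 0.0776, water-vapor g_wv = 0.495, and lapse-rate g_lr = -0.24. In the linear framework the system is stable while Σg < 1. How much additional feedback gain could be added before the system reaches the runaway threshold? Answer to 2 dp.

Current total gain = -0.0133 + 0.0776 + 0.495 − 0.24 = 0.3193.
Margin to runaway = 1 − 0.3193 = 0.68.

0.68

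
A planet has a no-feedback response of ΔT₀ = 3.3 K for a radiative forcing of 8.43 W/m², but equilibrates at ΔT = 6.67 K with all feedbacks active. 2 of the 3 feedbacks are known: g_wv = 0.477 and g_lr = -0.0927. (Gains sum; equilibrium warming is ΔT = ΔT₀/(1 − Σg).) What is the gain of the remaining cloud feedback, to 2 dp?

0.12

Amplification A = ΔT/ΔT₀ = 6.67/3.3 = 2.021.
Total gain g = 1 − 1/A = 1 − 1/2.021 = 0.5052.
Known gains sum to 0.477 − 0.0927 = 0.3843.
g_cld = 0.5052 − 0.3843 = 0.12.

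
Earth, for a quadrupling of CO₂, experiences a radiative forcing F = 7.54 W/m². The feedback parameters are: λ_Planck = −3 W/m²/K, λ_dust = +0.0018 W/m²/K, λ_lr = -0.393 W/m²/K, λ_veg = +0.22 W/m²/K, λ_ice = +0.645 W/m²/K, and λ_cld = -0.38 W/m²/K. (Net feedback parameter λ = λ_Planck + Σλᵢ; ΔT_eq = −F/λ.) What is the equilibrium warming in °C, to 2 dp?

Net feedback parameter λ = (−3) + (+0.0018) + (-0.393) + (+0.22) + (+0.645) + (-0.38) = -2.9062 W/m²/K.
ΔT = −F/λ = −7.54/(-2.9062) = 2.59 °C.

2.59 °C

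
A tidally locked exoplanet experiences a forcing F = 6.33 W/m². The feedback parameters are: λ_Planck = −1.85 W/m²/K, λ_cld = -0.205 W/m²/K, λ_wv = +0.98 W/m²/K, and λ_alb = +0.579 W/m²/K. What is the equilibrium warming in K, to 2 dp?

Net feedback parameter λ = (−1.85) + (-0.205) + (+0.98) + (+0.579) = -0.496 W/m²/K.
ΔT = −F/λ = −6.33/(-0.496) = 12.76 K.

12.76 K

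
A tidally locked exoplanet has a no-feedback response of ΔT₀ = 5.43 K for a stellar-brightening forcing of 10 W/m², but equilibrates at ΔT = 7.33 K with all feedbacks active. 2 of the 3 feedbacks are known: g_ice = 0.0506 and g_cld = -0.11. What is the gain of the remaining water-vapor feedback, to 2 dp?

0.32

Amplification A = ΔT/ΔT₀ = 7.33/5.43 = 1.35.
Total gain g = 1 − 1/A = 1 − 1/1.35 = 0.2593.
Known gains sum to 0.0506 − 0.11 = -0.0594.
g_wv = 0.2593 + 0.0594 = 0.32.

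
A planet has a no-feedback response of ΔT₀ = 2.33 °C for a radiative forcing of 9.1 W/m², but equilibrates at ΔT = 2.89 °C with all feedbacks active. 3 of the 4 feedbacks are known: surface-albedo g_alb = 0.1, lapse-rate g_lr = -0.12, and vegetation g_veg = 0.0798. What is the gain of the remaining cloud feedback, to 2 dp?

0.13

Amplification A = ΔT/ΔT₀ = 2.89/2.33 = 1.24.
Total gain g = 1 − 1/A = 1 − 1/1.24 = 0.1935.
Known gains sum to 0.1 − 0.12 + 0.0798 = 0.0598.
g_cld = 0.1935 − 0.0598 = 0.13.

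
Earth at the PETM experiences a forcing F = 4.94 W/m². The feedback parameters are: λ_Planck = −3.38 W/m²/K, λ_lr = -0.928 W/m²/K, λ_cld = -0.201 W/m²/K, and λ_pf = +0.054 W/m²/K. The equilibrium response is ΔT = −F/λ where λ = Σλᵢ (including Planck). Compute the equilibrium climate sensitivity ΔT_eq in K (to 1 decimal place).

Net feedback parameter λ = (−3.38) + (-0.928) + (-0.201) + (+0.054) = -4.455 W/m²/K.
ΔT = −F/λ = −4.94/(-4.455) = 1.1 K.

1.1 K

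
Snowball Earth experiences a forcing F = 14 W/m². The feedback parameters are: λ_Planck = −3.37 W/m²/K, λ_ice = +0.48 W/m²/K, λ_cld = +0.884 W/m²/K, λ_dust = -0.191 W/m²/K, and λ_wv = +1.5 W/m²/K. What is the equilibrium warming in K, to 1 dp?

Net feedback parameter λ = (−3.37) + (+0.48) + (+0.884) + (-0.191) + (+1.5) = -0.697 W/m²/K.
ΔT = −F/λ = −14/(-0.697) = 20.1 K.

20.1 K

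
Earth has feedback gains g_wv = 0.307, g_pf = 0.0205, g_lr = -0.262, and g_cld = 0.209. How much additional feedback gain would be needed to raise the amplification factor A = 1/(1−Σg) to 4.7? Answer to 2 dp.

0.51

Current total gain = 0.2745.
Target gain for A = 4.7: g* = 1 − 1/4.7 = 0.7872.
Additional gain needed = 0.7872 − 0.2745 = 0.51.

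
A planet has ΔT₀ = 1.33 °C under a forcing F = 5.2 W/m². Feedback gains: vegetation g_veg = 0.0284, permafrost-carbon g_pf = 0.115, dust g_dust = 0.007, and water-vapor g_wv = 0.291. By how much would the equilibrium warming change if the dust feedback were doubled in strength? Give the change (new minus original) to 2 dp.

0.03 °C

Original: g = 0.4414, ΔT = 1.33/(1−0.4414) = 2.3810 °C.
With doubled dust: g' = 0.4484, ΔT' = 1.33/(1−0.4484) = 2.4112 °C.
Change = 2.4112 − 2.3810 = 0.03 °C.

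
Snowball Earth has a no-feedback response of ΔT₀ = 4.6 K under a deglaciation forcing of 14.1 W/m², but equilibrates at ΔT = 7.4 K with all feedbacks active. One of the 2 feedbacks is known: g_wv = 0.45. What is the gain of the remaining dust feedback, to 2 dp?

Amplification A = ΔT/ΔT₀ = 7.4/4.6 = 1.609.
Total gain g = 1 − 1/A = 1 − 1/1.609 = 0.3785.
The known gain is 0.45.
g_dust = 0.3785 − 0.45 = -0.07.

-0.07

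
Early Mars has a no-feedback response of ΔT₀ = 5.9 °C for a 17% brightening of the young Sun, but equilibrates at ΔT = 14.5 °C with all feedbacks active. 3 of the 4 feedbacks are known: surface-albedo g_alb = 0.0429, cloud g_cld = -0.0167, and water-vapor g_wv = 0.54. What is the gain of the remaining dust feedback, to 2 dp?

Amplification A = ΔT/ΔT₀ = 14.5/5.9 = 2.458.
Total gain g = 1 − 1/A = 1 − 1/2.458 = 0.5932.
Known gains sum to 0.0429 − 0.0167 + 0.54 = 0.5662.
g_dust = 0.5932 − 0.5662 = 0.03.

0.03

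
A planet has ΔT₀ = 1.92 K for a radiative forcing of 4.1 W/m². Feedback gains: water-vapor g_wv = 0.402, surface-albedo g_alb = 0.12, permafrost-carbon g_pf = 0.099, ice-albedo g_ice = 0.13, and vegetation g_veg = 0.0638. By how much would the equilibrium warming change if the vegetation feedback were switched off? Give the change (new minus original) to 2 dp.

-2.66 K

Original: g = 0.8148, ΔT = 1.92/(1−0.8148) = 10.3672 K.
Without vegetation: g' = 0.751, ΔT' = 1.92/(1−0.751) = 7.7108 K.
Change = 7.7108 − 10.3672 = -2.66 K.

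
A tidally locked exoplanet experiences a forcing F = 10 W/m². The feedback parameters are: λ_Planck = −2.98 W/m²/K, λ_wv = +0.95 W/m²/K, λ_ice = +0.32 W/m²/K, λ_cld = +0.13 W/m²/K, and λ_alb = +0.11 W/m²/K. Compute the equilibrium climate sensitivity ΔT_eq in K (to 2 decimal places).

6.80 K

Net feedback parameter λ = (−2.98) + (+0.95) + (+0.32) + (+0.13) + (+0.11) = -1.47 W/m²/K.
ΔT = −F/λ = −10/(-1.47) = 6.80 K.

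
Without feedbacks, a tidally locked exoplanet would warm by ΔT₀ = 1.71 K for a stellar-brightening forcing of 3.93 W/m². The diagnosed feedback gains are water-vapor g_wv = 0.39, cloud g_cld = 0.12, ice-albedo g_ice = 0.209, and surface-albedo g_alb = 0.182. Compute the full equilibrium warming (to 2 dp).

Total gain g = 0.39 + 0.12 + 0.209 + 0.182 = 0.901.
Amplification A = 1/(1 − 0.901) = 10.1.
ΔT = 1.71 × 10.1 = 17.27 K.

17.27 K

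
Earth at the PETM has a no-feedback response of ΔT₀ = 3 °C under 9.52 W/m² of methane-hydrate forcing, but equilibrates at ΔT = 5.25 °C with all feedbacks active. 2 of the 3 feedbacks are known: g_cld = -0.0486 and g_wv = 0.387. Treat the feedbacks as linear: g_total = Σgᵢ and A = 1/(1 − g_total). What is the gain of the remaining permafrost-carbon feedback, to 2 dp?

Amplification A = ΔT/ΔT₀ = 5.25/3 = 1.75.
Total gain g = 1 − 1/A = 1 − 1/1.75 = 0.4286.
Known gains sum to -0.0486 + 0.387 = 0.3384.
g_pf = 0.4286 − 0.3384 = 0.09.

0.09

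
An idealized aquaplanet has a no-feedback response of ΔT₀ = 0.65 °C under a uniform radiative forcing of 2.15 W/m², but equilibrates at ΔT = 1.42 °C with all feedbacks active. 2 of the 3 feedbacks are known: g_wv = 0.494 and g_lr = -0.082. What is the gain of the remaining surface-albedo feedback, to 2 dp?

0.13

Amplification A = ΔT/ΔT₀ = 1.42/0.65 = 2.185.
Total gain g = 1 − 1/A = 1 − 1/2.185 = 0.5423.
Known gains sum to 0.494 − 0.082 = 0.412.
g_alb = 0.5423 − 0.412 = 0.13.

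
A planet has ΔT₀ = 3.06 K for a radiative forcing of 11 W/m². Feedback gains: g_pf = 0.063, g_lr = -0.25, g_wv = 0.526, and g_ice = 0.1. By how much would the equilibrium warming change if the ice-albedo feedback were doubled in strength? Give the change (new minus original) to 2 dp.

Original: g = 0.439, ΔT = 3.06/(1−0.439) = 5.4545 K.
With doubled ice-albedo: g' = 0.539, ΔT' = 3.06/(1−0.539) = 6.6377 K.
Change = 6.6377 − 5.4545 = 1.18 K.

1.18 K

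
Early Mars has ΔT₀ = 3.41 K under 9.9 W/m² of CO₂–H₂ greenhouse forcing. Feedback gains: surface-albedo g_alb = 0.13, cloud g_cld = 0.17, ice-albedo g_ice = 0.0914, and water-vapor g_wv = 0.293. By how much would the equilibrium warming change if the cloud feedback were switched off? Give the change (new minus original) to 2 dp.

Original: g = 0.6844, ΔT = 3.41/(1−0.6844) = 10.8048 K.
Without cloud: g' = 0.5144, ΔT' = 3.41/(1−0.5144) = 7.0222 K.
Change = 7.0222 − 10.8048 = -3.78 K.

-3.78 K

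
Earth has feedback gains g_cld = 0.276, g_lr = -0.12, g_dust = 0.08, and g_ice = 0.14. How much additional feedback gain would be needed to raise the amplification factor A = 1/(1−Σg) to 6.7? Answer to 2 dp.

0.47

Current total gain = 0.376.
Target gain for A = 6.7: g* = 1 − 1/6.7 = 0.8507.
Additional gain needed = 0.8507 − 0.376 = 0.47.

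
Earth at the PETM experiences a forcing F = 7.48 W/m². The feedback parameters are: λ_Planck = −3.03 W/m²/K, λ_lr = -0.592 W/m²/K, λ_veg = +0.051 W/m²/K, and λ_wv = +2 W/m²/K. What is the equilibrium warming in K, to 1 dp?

Net feedback parameter λ = (−3.03) + (-0.592) + (+0.051) + (+2) = -1.571 W/m²/K.
ΔT = −F/λ = −7.48/(-1.571) = 4.8 K.

4.8 K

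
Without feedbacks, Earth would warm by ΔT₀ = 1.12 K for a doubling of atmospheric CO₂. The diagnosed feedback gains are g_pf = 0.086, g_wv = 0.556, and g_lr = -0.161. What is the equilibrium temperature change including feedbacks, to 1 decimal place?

2.2 K

Total gain g = 0.086 + 0.556 − 0.161 = 0.481.
Amplification A = 1/(1 − 0.481) = 1.927.
ΔT = 1.12 × 1.927 = 2.2 K.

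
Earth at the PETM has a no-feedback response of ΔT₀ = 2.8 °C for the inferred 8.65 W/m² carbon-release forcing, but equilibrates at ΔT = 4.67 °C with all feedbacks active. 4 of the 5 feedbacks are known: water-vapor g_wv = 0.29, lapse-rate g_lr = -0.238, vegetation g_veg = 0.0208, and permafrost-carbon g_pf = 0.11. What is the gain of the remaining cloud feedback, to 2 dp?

Amplification A = ΔT/ΔT₀ = 4.67/2.8 = 1.668.
Total gain g = 1 − 1/A = 1 − 1/1.668 = 0.4005.
Known gains sum to 0.29 − 0.238 + 0.0208 + 0.11 = 0.1828.
g_cld = 0.4005 − 0.1828 = 0.22.

0.22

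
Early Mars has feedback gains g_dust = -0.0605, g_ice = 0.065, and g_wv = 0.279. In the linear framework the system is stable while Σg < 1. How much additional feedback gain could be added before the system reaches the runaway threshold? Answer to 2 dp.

Current total gain = -0.0605 + 0.065 + 0.279 = 0.2835.
Margin to runaway = 1 − 0.2835 = 0.72.

0.72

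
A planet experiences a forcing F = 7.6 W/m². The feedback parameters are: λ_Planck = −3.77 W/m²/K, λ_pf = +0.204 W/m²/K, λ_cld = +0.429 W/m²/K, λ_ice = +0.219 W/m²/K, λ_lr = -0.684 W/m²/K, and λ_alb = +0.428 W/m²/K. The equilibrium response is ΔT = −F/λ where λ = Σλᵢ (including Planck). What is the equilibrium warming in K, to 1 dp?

2.4 K

Net feedback parameter λ = (−3.77) + (+0.204) + (+0.429) + (+0.219) + (-0.684) + (+0.428) = -3.174 W/m²/K.
ΔT = −F/λ = −7.6/(-3.174) = 2.4 K.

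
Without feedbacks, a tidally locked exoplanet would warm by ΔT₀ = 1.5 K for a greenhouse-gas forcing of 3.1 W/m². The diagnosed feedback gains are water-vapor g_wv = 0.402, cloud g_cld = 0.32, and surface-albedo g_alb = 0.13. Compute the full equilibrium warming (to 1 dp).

10.1 K

Total gain g = 0.402 + 0.32 + 0.13 = 0.852.
Amplification A = 1/(1 − 0.852) = 6.757.
ΔT = 1.5 × 6.757 = 10.1 K.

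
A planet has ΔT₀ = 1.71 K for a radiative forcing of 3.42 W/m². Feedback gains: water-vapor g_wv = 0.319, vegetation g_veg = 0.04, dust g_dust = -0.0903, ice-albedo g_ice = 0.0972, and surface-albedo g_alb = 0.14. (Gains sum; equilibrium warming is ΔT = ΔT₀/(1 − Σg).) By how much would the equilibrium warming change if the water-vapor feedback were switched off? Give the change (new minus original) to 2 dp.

-1.36 K

Original: g = 0.5059, ΔT = 1.71/(1−0.5059) = 3.4608 K.
Without water-vapor: g' = 0.1869, ΔT' = 1.71/(1−0.1869) = 2.1031 K.
Change = 2.1031 − 3.4608 = -1.36 K.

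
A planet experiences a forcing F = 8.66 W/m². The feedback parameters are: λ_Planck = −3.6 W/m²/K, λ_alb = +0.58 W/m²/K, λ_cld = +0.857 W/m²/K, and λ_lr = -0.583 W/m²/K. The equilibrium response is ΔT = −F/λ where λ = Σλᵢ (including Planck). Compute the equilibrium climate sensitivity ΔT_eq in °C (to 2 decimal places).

3.15 °C

Net feedback parameter λ = (−3.6) + (+0.58) + (+0.857) + (-0.583) = -2.746 W/m²/K.
ΔT = −F/λ = −8.66/(-2.746) = 3.15 °C.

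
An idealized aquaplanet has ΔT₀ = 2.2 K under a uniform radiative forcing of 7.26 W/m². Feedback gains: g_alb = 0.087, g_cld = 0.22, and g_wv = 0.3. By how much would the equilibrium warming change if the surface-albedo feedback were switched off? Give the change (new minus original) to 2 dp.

Original: g = 0.607, ΔT = 2.2/(1−0.607) = 5.5980 K.
Without surface-albedo: g' = 0.52, ΔT' = 2.2/(1−0.52) = 4.5833 K.
Change = 4.5833 − 5.5980 = -1.01 K.

-1.01 K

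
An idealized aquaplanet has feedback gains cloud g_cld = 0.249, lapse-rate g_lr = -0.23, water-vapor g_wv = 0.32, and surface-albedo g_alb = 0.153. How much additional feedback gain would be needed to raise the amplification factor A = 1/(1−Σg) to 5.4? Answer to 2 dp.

Current total gain = 0.492.
Target gain for A = 5.4: g* = 1 − 1/5.4 = 0.8148.
Additional gain needed = 0.8148 − 0.492 = 0.32.

0.32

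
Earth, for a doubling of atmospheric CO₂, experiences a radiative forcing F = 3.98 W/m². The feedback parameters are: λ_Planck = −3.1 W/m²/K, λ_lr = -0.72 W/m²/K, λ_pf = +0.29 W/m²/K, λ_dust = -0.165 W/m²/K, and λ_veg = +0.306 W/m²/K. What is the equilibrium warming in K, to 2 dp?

Net feedback parameter λ = (−3.1) + (-0.72) + (+0.29) + (-0.165) + (+0.306) = -3.389 W/m²/K.
ΔT = −F/λ = −3.98/(-3.389) = 1.17 K.

1.17 K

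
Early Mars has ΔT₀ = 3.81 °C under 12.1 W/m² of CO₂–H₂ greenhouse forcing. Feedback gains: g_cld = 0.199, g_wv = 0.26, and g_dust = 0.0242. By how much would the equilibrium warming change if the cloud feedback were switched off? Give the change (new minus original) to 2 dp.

-2.05 °C

Original: g = 0.4832, ΔT = 3.81/(1−0.4832) = 7.3723 °C.
Without cloud: g' = 0.2842, ΔT' = 3.81/(1−0.2842) = 5.3227 °C.
Change = 5.3227 − 7.3723 = -2.05 °C.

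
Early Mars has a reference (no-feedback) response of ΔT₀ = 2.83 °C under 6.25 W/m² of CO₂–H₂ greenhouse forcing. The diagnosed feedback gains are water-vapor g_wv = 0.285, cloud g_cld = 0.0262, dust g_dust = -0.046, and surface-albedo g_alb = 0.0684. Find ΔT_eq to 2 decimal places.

Total gain g = 0.285 + 0.0262 − 0.046 + 0.0684 = 0.3336.
Amplification A = 1/(1 − 0.3336) = 1.501.
ΔT = 2.83 × 1.501 = 4.25 °C.

4.25 °C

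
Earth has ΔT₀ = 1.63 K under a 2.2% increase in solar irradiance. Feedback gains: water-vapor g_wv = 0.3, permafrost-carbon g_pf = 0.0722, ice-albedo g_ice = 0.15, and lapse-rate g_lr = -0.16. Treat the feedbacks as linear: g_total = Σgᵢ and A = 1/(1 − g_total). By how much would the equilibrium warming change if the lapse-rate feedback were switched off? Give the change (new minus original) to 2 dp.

Original: g = 0.3622, ΔT = 1.63/(1−0.3622) = 2.5557 K.
Without lapse-rate: g' = 0.5222, ΔT' = 1.63/(1−0.5222) = 3.4115 K.
Change = 3.4115 − 2.5557 = 0.86 K.

0.86 K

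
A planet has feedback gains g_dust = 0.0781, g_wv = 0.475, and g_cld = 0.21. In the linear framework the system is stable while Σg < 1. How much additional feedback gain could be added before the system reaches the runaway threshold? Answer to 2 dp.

0.24

Current total gain = 0.0781 + 0.475 + 0.21 = 0.7631.
Margin to runaway = 1 − 0.7631 = 0.24.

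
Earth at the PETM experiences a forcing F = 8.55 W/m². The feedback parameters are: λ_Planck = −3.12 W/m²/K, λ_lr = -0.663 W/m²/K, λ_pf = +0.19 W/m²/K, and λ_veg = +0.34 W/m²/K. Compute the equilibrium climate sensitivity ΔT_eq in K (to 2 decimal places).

Net feedback parameter λ = (−3.12) + (-0.663) + (+0.19) + (+0.34) = -3.253 W/m²/K.
ΔT = −F/λ = −8.55/(-3.253) = 2.63 K.

2.63 K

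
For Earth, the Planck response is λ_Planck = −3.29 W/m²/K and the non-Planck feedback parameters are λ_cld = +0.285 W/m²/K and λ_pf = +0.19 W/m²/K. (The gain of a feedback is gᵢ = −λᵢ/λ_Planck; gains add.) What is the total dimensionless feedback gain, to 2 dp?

Convert to gains: g_cld = 0.285/3.29 = 0.08663; g_pf = 0.19/3.29 = 0.05775.
Total gain g = 0.14438.

0.14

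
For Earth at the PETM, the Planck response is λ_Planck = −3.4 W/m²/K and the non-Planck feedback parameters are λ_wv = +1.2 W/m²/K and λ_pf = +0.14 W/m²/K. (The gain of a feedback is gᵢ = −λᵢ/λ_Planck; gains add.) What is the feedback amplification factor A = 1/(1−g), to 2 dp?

Convert to gains: g_wv = 1.2/3.4 = 0.3529; g_pf = 0.14/3.4 = 0.04118.
Total gain g = 0.39408.
A = 1/(1 − 0.39408) = 1.65.

1.65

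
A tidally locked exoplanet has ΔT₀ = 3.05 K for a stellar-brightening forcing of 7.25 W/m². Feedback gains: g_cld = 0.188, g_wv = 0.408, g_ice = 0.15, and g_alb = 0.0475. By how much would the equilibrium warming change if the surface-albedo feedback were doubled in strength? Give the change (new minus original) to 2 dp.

4.41 K

Original: g = 0.7935, ΔT = 3.05/(1−0.7935) = 14.7700 K.
With doubled surface-albedo: g' = 0.841, ΔT' = 3.05/(1−0.841) = 19.1824 K.
Change = 19.1824 − 14.7700 = 4.41 K.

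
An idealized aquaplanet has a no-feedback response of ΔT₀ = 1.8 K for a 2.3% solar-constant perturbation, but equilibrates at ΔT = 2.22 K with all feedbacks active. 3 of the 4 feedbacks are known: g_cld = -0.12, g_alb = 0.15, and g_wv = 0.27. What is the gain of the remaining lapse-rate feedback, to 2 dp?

Amplification A = ΔT/ΔT₀ = 2.22/1.8 = 1.233.
Total gain g = 1 − 1/A = 1 − 1/1.233 = 0.189.
Known gains sum to -0.12 + 0.15 + 0.27 = 0.3.
g_lr = 0.189 − 0.3 = -0.11.

-0.11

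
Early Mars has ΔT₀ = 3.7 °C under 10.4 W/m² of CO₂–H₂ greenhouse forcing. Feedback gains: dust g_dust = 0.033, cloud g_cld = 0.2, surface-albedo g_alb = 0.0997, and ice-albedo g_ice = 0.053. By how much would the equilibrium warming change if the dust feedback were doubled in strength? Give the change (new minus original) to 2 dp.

0.34 °C

Original: g = 0.3857, ΔT = 3.7/(1−0.3857) = 6.0231 °C.
With doubled dust: g' = 0.4187, ΔT' = 3.7/(1−0.4187) = 6.3650 °C.
Change = 6.3650 − 6.0231 = 0.34 °C.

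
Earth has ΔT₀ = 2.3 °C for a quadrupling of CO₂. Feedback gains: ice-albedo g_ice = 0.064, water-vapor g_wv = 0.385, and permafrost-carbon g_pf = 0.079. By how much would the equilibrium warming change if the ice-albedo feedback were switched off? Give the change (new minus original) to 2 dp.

Original: g = 0.528, ΔT = 2.3/(1−0.528) = 4.8729 °C.
Without ice-albedo: g' = 0.464, ΔT' = 2.3/(1−0.464) = 4.2910 °C.
Change = 4.2910 − 4.8729 = -0.58 °C.

-0.58 °C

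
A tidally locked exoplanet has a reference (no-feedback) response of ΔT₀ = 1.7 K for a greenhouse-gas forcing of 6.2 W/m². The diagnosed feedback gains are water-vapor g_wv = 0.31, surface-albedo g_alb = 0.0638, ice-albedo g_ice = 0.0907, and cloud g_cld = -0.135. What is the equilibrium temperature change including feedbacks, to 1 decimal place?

Total gain g = 0.31 + 0.0638 + 0.0907 − 0.135 = 0.3295.
Amplification A = 1/(1 − 0.3295) = 1.491.
ΔT = 1.7 × 1.491 = 2.5 K.

2.5 K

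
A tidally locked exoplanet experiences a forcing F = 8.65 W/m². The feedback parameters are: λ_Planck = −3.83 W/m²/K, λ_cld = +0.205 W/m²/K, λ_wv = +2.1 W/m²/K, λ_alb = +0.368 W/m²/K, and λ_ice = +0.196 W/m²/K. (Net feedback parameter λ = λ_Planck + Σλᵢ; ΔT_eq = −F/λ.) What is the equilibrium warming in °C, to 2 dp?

Net feedback parameter λ = (−3.83) + (+0.205) + (+2.1) + (+0.368) + (+0.196) = -0.961 W/m²/K.
ΔT = −F/λ = −8.65/(-0.961) = 9.00 °C.

9.00 °C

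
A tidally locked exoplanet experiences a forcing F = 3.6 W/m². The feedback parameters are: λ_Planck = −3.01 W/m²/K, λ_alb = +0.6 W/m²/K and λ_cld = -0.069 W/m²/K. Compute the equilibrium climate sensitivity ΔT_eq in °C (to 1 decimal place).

Net feedback parameter λ = (−3.01) + (+0.6) + (-0.069) = -2.479 W/m²/K.
ΔT = −F/λ = −3.6/(-2.479) = 1.5 °C.

1.5 °C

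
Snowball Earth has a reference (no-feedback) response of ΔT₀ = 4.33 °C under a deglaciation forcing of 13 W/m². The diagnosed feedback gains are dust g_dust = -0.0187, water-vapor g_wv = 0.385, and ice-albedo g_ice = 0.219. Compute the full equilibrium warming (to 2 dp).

10.44 °C

Total gain g = -0.0187 + 0.385 + 0.219 = 0.5853.
Amplification A = 1/(1 − 0.5853) = 2.411.
ΔT = 4.33 × 2.411 = 10.44 °C.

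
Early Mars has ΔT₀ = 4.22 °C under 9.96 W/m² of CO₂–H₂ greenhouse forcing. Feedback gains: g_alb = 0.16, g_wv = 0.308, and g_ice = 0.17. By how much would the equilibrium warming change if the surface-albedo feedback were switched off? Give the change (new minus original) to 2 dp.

-3.57 °C

Original: g = 0.638, ΔT = 4.22/(1−0.638) = 11.6575 °C.
Without surface-albedo: g' = 0.478, ΔT' = 4.22/(1−0.478) = 8.0843 °C.
Change = 8.0843 − 11.6575 = -3.57 °C.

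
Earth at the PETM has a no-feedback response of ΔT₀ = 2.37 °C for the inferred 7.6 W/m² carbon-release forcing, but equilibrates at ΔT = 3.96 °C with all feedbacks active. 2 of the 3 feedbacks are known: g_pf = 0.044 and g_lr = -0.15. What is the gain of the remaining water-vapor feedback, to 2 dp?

Amplification A = ΔT/ΔT₀ = 3.96/2.37 = 1.671.
Total gain g = 1 − 1/A = 1 − 1/1.671 = 0.4016.
Known gains sum to 0.044 − 0.15 = -0.106.
g_wv = 0.4016 + 0.106 = 0.51.

0.51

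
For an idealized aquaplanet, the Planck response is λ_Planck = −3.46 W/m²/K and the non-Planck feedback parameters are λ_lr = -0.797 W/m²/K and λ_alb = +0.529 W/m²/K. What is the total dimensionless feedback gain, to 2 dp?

Convert to gains: g_lr = -0.797/3.46 = -0.2303; g_alb = 0.529/3.46 = 0.1529.
Total gain g = -0.0774.

-0.08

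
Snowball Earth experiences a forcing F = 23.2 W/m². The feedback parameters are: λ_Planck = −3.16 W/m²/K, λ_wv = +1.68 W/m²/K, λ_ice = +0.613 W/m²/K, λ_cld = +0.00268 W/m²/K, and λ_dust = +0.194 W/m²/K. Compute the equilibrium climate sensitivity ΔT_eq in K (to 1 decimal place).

Net feedback parameter λ = (−3.16) + (+1.68) + (+0.613) + (+0.00268) + (+0.194) = -0.67032 W/m²/K.
ΔT = −F/λ = −23.2/(-0.67032) = 34.6 K.

34.6 K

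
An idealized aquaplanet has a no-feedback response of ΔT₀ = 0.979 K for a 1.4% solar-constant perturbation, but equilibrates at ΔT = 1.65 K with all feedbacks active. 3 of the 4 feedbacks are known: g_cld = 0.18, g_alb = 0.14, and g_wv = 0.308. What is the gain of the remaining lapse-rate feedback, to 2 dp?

-0.22

Amplification A = ΔT/ΔT₀ = 1.65/0.979 = 1.685.
Total gain g = 1 − 1/A = 1 − 1/1.685 = 0.4065.
Known gains sum to 0.18 + 0.14 + 0.308 = 0.628.
g_lr = 0.4065 − 0.628 = -0.22.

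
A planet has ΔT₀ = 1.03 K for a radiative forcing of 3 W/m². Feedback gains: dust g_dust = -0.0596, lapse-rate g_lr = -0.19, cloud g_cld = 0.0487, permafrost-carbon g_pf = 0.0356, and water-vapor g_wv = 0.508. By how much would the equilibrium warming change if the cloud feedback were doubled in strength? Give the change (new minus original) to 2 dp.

Original: g = 0.3427, ΔT = 1.03/(1−0.3427) = 1.5670 K.
With doubled cloud: g' = 0.3914, ΔT' = 1.03/(1−0.3914) = 1.6924 K.
Change = 1.6924 − 1.5670 = 0.13 K.

0.13 K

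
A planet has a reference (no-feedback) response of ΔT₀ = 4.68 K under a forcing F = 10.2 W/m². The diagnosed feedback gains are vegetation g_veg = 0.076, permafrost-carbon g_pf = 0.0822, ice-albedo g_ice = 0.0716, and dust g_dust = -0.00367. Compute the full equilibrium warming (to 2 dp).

6.05 K

Total gain g = 0.076 + 0.0822 + 0.0716 − 0.00367 = 0.22613.
Amplification A = 1/(1 − 0.22613) = 1.292.
ΔT = 4.68 × 1.292 = 6.05 K.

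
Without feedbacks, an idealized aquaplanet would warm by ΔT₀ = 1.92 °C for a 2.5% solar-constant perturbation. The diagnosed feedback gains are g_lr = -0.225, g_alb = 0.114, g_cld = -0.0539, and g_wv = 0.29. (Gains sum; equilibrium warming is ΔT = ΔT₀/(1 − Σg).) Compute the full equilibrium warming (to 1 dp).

2.2 °C

Total gain g = -0.225 + 0.114 − 0.0539 + 0.29 = 0.1251.
Amplification A = 1/(1 − 0.1251) = 1.143.
ΔT = 1.92 × 1.143 = 2.2 °C.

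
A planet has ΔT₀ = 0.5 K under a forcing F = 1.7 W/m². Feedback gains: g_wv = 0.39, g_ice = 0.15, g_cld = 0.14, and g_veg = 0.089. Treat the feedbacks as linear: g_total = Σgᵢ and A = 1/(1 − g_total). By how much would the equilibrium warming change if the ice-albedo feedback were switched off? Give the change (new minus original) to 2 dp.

-0.85 K

Original: g = 0.769, ΔT = 0.5/(1−0.769) = 2.1645 K.
Without ice-albedo: g' = 0.619, ΔT' = 0.5/(1−0.619) = 1.3123 K.
Change = 1.3123 − 2.1645 = -0.85 K.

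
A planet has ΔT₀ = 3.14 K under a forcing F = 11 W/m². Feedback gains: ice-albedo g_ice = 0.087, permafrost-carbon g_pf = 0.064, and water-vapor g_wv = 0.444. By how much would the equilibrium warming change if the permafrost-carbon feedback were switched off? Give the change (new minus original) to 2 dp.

Original: g = 0.595, ΔT = 3.14/(1−0.595) = 7.7531 K.
Without permafrost-carbon: g' = 0.531, ΔT' = 3.14/(1−0.531) = 6.6951 K.
Change = 6.6951 − 7.7531 = -1.06 K.

-1.06 K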